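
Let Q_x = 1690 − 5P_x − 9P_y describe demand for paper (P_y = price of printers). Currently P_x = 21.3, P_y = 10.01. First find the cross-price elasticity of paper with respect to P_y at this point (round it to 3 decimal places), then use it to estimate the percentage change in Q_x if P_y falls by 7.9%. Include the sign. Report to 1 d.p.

0.5%

At P_x = 21.3, P_y = 10.01: Q_x = 1493.41.
∂Q_x/∂P_y = -9.
ε = (∂Q_x/∂P_y)(P_y/Q_x) = -9.0000 × 10.01/1493.41 ≈ -0.060.
%ΔQ_x ≈ ε × %ΔP_y = -0.060 × (-7.9%) = 0.5%.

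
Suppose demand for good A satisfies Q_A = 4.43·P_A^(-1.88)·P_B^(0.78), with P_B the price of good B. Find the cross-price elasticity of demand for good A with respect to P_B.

0.78

In a log-linear (constant-elasticity) demand function, the coefficient on the exponent of P_B is the cross-price elasticity.
ε = 0.78. Positive, so good A and good B are substitutes.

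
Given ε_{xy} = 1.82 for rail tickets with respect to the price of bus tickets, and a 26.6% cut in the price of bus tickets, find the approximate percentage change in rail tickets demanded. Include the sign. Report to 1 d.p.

%ΔQ ≈ ε × %ΔP of bus tickets = 1.82 × (-26.6%) = -48.4%.

-48.4%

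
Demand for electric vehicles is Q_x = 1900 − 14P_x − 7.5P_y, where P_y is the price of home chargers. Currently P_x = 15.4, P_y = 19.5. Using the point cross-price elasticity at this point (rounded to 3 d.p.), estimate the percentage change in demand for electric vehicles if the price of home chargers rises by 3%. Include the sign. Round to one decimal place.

At P_x = 15.4, P_y = 19.5: Q_x = 1538.15.
∂Q_x/∂P_y = -7.5.
ε = (∂Q_x/∂P_y)(P_y/Q_x) = -7.5000 × 19.5/1538.15 ≈ -0.095.
%ΔQ_x ≈ ε × %ΔP_y = -0.095 × (3%) = -0.3%.

-0.3%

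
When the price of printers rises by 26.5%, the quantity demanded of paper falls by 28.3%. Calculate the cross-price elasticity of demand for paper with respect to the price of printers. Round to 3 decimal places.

ε = (%ΔQ of paper) / (%ΔP of printers) = (-28.3%) / (26.5%) ≈ -1.068.

-1.068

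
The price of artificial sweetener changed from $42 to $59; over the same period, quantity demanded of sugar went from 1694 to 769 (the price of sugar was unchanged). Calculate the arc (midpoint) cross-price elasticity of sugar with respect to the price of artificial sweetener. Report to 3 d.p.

ΔQ_A = 769 − 1694 = -925; ΔP_B = 59 − 42 = 17.
Midpoints: Q̄_A = 1231.5, P̄_B = 50.50.
ε = (ΔQ_A/Q̄_A)/(ΔP_B/P̄_B) = (-925/1231.5)/(17/50.50) ≈ -2.231.

-2.231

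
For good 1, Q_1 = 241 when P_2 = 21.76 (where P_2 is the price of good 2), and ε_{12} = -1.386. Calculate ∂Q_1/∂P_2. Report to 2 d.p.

-15.35

ε = (∂Q_1/∂P_2)·(P_2/Q_1) ⇒ ∂Q_1/∂P_2 = ε·Q_1/P_2 = -1.386 × 241/21.76 ≈ -15.35.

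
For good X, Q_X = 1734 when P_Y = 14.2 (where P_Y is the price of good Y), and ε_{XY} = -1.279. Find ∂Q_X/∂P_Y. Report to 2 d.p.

ε = (∂Q_X/∂P_Y)·(P_Y/Q_X) ⇒ ∂Q_X/∂P_Y = ε·Q_X/P_Y = -1.279 × 1734/14.2 ≈ -156.18.

-156.18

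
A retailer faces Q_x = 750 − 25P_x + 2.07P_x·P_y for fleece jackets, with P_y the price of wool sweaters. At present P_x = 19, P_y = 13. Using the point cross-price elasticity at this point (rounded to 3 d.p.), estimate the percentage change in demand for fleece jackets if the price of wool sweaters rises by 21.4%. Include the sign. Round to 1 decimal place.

13.9%

At P_x = 19, P_y = 13: Q_x = 786.29.
∂Q_x/∂P_y = 2.07P_x = 39.3300.
ε = (∂Q_x/∂P_y)(P_y/Q_x) = 39.3300 × 13/786.29 ≈ 0.650.
%ΔQ_x ≈ ε × %ΔP_y = 0.650 × (21.4%) = 13.9%.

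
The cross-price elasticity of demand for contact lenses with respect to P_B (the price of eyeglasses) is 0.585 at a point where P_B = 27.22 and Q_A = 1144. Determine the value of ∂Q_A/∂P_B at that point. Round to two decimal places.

24.59

ε = (∂Q_A/∂P_B)·(P_B/Q_A) ⇒ ∂Q_A/∂P_B = ε·Q_A/P_B = 0.585 × 1144/27.22 ≈ 24.59.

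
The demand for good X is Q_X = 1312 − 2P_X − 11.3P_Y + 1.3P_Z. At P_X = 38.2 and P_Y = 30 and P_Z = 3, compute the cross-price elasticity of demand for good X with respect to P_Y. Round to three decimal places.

At P_X = 38.2 and P_Y = 30 and P_Z = 3: Q_X = 900.5.
∂Q_X/∂P_Y = -11.3.
ε = (∂Q_X/∂P_Y)(P_Y/Q_X) = -11.3 × (30/900.5) ≈ -0.376.
Since ε < 0, good X and good Y are complements.

-0.376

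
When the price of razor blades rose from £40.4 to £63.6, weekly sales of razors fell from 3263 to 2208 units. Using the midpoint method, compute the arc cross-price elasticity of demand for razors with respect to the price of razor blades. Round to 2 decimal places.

ΔQ_A = 2208 − 3263 = -1055; ΔP_B = 63.6 − 40.4 = 23.2.
Midpoints: Q̄_A = 2735.5, P̄_B = 52.00.
ε = (ΔQ_A/Q̄_A)/(ΔP_B/P̄_B) = (-1055/2735.5)/(23.2/52.00) ≈ -0.86.
ε < 0: razors and razor blades are complements.

-0.86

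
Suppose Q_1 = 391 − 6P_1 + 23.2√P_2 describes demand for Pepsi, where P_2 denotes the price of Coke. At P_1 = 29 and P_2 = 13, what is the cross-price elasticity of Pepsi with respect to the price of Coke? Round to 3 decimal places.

At P_1 = 29 and P_2 = 13: Q_1 = 300.649.
∂Q_1/∂P_2 = 23.2/(2√P_2) = 23.2/(2√13) = 3.2173.
ε = (∂Q_1/∂P_2)(P_2/Q_1) = 3.2173 × (13/300.649) ≈ 0.139.
ε > 0: substitutes.

0.139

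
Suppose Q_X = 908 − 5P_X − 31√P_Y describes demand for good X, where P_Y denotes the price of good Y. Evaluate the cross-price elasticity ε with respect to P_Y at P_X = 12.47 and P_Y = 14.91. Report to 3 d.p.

At P_X = 12.47 and P_Y = 14.91: Q_X = 725.948.
∂Q_X/∂P_Y = -31/(2√P_Y) = -31/(2√14.91) = -4.0141.
ε = (∂Q_X/∂P_Y)(P_Y/Q_X) = -4.0141 × (14.91/725.948) ≈ -0.082.

-0.082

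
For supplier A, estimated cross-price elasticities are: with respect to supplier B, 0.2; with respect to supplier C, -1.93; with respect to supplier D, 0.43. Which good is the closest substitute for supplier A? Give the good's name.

supplier D

Substitutes have ε > 0. Among the positive values, 0.43 (supplier D) is largest.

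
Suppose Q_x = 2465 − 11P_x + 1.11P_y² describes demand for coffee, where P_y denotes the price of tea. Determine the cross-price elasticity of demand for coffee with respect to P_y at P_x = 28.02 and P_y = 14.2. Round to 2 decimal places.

At P_x = 28.02 and P_y = 14.2: Q_x = 2380.600.
∂Q_x/∂P_y = 2.22P_y = 2.22(14.2) = 31.5240.
ε = (∂Q_x/∂P_y)(P_y/Q_x) = 31.5240 × (14.2/2380.600) ≈ 0.19.

0.19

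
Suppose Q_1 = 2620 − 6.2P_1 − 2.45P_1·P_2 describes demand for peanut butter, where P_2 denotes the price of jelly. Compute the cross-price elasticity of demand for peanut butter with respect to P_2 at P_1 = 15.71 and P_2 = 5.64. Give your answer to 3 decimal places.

-0.094

At P_1 = 15.71 and P_2 = 5.64: Q_1 = 2305.517.
∂Q_1/∂P_2 = -2.45P_1 = -2.45(15.71) = -38.4895.
ε = (∂Q_1/∂P_2)(P_2/Q_1) = -38.4895 × (5.64/2305.517) ≈ -0.094.
ε < 0: complements.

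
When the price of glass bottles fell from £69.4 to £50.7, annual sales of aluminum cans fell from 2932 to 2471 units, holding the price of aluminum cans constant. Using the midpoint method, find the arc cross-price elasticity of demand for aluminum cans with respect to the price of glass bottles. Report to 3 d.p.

ΔQ_A = 2471 − 2932 = -461; ΔP_B = 50.7 − 69.4 = -18.7.
Midpoints: Q̄_A = 2701.5, P̄_B = 60.05.
ε = (ΔQ_A/Q̄_A)/(ΔP_B/P̄_B) = (-461/2701.5)/(-18.7/60.05) ≈ 0.548.
ε > 0: aluminum cans and glass bottles are substitutes.

0.548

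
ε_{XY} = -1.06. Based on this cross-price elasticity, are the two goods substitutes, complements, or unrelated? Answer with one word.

complements

ε = -1.06 < 0, so a higher price of good Y lowers demand for good X: complements.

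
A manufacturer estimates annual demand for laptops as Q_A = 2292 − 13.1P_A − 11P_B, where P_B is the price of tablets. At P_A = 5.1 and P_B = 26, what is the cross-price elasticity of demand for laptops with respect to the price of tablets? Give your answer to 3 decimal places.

At P_A = 5.1 and P_B = 26: Q_A = 1939.19.
∂Q_A/∂P_B = -11.
ε = (∂Q_A/∂P_B)(P_B/Q_A) = -11 × (26/1939.19) ≈ -0.147.

-0.147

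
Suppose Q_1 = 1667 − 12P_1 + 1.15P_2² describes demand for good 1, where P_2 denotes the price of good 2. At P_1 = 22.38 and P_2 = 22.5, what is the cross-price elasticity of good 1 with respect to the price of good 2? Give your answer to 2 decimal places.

0.59

At P_1 = 22.38 and P_2 = 22.5: Q_1 = 1980.628.
∂Q_1/∂P_2 = 2.3P_2 = 2.3(22.5) = 51.7500.
ε = (∂Q_1/∂P_2)(P_2/Q_1) = 51.7500 × (22.5/1980.628) ≈ 0.59.
ε > 0: substitutes.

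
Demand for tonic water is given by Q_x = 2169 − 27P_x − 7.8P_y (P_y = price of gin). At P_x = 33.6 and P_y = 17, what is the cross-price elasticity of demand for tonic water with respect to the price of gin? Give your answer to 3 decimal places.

-0.117

At P_x = 33.6 and P_y = 17: Q_x = 1129.2.
∂Q_x/∂P_y = -7.8.
ε = (∂Q_x/∂P_y)(P_y/Q_x) = -7.8 × (17/1129.2) ≈ -0.117.
Since ε < 0, tonic water and gin are complements.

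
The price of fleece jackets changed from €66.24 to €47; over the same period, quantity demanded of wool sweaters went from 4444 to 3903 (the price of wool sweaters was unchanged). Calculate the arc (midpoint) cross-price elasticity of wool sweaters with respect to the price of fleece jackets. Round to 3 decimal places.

0.381

ΔQ_A = 3903 − 4444 = -541; ΔP_B = 47 − 66.24 = -19.24.
Midpoints: Q̄_A = 4173.5, P̄_B = 56.62.
ε = (ΔQ_A/Q̄_A)/(ΔP_B/P̄_B) = (-541/4173.5)/(-19.24/56.62) ≈ 0.381.
ε > 0: wool sweaters and fleece jackets are substitutes.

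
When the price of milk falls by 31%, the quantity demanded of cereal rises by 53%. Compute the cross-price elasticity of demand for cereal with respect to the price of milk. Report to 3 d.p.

-1.710

ε = (%ΔQ of cereal) / (%ΔP of milk) = (53%) / (-31%) ≈ -1.710.
Negative cross-price elasticity: complements.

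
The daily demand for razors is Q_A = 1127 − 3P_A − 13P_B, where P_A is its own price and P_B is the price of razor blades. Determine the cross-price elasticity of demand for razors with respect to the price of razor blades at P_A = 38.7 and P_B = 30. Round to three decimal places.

-0.628

At P_A = 38.7 and P_B = 30: Q_A = 620.9.
∂Q_A/∂P_B = -13.
ε = (∂Q_A/∂P_B)(P_B/Q_A) = -13 × (30/620.9) ≈ -0.628.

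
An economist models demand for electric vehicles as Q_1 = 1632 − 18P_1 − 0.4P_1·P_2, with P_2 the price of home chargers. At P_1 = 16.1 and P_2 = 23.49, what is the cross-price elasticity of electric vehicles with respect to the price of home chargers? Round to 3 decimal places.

At P_1 = 16.1 and P_2 = 23.49: Q_1 = 1190.924.
∂Q_1/∂P_2 = -0.4P_1 = -0.4(16.1) = -6.4400.
ε = (∂Q_1/∂P_2)(P_2/Q_1) = -6.4400 × (23.49/1190.924) ≈ -0.127.
ε < 0: complements.

-0.127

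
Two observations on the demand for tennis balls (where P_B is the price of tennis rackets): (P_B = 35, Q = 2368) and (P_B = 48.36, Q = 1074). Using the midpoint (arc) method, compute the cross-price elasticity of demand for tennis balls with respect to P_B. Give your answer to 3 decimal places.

-2.346

ΔQ_A = 1074 − 2368 = -1294; ΔP_B = 48.36 − 35 = 13.36.
Midpoints: Q̄_A = 1721.0, P̄_B = 41.68.
ε = (ΔQ_A/Q̄_A)/(ΔP_B/P̄_B) = (-1294/1721.0)/(13.36/41.68) ≈ -2.346.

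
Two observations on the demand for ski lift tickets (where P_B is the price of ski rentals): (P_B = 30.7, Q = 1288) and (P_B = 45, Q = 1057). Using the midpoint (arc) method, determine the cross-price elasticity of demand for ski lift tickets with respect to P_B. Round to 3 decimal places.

-0.521

ΔQ_A = 1057 − 1288 = -231; ΔP_B = 45 − 30.7 = 14.3.
Midpoints: Q̄_A = 1172.5, P̄_B = 37.85.
ε = (ΔQ_A/Q̄_A)/(ΔP_B/P̄_B) = (-231/1172.5)/(14.3/37.85) ≈ -0.521.
ε < 0: ski lift tickets and ski rentals are complements.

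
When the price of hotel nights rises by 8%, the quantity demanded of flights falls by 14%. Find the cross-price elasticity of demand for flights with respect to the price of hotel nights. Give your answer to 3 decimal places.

-1.750

ε = (%ΔQ of flights) / (%ΔP of hotel nights) = (-14%) / (8%) ≈ -1.750.
Negative cross-price elasticity: complements.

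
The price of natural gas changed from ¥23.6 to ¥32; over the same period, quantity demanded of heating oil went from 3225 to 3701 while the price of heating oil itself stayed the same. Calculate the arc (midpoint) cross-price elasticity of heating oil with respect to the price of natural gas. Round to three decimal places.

ΔQ_A = 3701 − 3225 = 476; ΔP_B = 32 − 23.6 = 8.4.
Midpoints: Q̄_A = 3463.0, P̄_B = 27.80.
ε = (ΔQ_A/Q̄_A)/(ΔP_B/P̄_B) = (476/3463.0)/(8.4/27.80) ≈ 0.455.
ε > 0: heating oil and natural gas are substitutes.

0.455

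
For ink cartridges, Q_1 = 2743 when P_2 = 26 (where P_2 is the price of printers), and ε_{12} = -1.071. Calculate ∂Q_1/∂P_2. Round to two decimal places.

ε = (∂Q_1/∂P_2)·(P_2/Q_1) ⇒ ∂Q_1/∂P_2 = ε·Q_1/P_2 = -1.071 × 2743/26 ≈ -112.99.

-112.99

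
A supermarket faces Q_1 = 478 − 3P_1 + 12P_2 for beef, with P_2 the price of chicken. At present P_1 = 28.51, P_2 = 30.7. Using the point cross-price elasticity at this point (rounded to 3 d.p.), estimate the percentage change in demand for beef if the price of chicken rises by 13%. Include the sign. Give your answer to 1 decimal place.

At P_1 = 28.51, P_2 = 30.7: Q_1 = 760.87.
∂Q_1/∂P_2 = 12.
ε = (∂Q_1/∂P_2)(P_2/Q_1) = 12.0000 × 30.7/760.87 ≈ 0.484.
%ΔQ_1 ≈ ε × %ΔP_2 = 0.484 × (13%) = 6.3%.

6.3%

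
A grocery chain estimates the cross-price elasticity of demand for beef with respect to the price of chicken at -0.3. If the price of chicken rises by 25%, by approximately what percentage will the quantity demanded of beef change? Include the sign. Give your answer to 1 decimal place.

-7.5%

%ΔQ ≈ ε × %ΔP of chicken = -0.3 × (25%) = -7.5%.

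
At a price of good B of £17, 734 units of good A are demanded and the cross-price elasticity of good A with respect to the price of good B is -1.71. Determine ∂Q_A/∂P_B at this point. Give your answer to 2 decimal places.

-73.83

ε = (∂Q_A/∂P_B)·(P_B/Q_A) ⇒ ∂Q_A/∂P_B = ε·Q_A/P_B = -1.71 × 734/17 ≈ -73.83.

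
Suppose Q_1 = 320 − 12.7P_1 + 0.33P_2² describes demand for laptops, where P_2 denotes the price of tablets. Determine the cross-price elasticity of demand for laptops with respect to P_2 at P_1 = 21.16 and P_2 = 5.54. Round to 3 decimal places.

0.330

At P_1 = 21.16 and P_2 = 5.54: Q_1 = 61.396.
∂Q_1/∂P_2 = 0.66P_2 = 0.66(5.54) = 3.6564.
ε = (∂Q_1/∂P_2)(P_2/Q_1) = 3.6564 × (5.54/61.396) ≈ 0.330.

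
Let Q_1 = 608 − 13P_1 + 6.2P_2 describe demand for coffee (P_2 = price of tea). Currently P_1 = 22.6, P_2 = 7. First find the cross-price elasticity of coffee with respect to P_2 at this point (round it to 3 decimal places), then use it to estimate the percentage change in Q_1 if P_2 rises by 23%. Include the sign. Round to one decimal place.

At P_1 = 22.6, P_2 = 7: Q_1 = 357.6.
∂Q_1/∂P_2 = 6.2.
ε = (∂Q_1/∂P_2)(P_2/Q_1) = 6.2000 × 7/357.6 ≈ 0.121.
%ΔQ_1 ≈ ε × %ΔP_2 = 0.121 × (23%) = 2.8%.

2.8%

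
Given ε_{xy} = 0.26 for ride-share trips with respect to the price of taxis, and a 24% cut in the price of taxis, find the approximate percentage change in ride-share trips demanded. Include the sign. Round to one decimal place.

%ΔQ ≈ ε × %ΔP of taxis = 0.26 × (-24%) = -6.2%.

-6.2%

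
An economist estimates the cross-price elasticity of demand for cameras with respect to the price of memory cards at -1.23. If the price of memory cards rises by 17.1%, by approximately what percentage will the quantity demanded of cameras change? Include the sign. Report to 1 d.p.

%ΔQ ≈ ε × %ΔP of memory cards = -1.23 × (17.1%) = -21.0%.

-21.0%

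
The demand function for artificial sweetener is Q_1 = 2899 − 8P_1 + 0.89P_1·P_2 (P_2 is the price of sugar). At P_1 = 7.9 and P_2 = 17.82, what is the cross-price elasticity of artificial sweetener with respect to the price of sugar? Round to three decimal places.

0.042

At P_1 = 7.9 and P_2 = 17.82: Q_1 = 2961.092.
∂Q_1/∂P_2 = 0.89P_1 = 0.89(7.9) = 7.0310.
ε = (∂Q_1/∂P_2)(P_2/Q_1) = 7.0310 × (17.82/2961.092) ≈ 0.042.
ε > 0: substitutes.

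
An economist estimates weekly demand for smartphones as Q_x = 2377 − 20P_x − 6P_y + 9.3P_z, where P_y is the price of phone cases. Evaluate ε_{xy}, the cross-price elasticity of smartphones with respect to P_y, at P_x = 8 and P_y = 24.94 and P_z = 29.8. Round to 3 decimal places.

At P_x = 8 and P_y = 24.94 and P_z = 29.8: Q_x = 2344.5.
∂Q_x/∂P_y = -6.
ε = (∂Q_x/∂P_y)(P_y/Q_x) = -6 × (24.94/2344.5) ≈ -0.064.

-0.064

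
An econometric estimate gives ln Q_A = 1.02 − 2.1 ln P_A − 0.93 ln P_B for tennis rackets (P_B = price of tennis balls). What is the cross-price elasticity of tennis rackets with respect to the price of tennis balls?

In a log-linear (constant-elasticity) demand function, the coefficient on ln P_B is the cross-price elasticity.
ε = -0.93. Negative, so tennis rackets and tennis balls are complements.

-0.93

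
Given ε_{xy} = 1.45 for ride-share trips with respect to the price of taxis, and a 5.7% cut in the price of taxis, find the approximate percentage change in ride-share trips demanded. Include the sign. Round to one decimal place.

%ΔQ ≈ ε × %ΔP of taxis = 1.45 × (-5.7%) = -8.3%.

-8.3%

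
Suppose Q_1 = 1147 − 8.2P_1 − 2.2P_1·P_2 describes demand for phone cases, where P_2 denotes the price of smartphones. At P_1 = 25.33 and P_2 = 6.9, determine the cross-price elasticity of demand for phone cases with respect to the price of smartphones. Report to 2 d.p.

-0.69

At P_1 = 25.33 and P_2 = 6.9: Q_1 = 554.785.
∂Q_1/∂P_2 = -2.2P_1 = -2.2(25.33) = -55.7260.
ε = (∂Q_1/∂P_2)(P_2/Q_1) = -55.7260 × (6.9/554.785) ≈ -0.69.
ε < 0: complements.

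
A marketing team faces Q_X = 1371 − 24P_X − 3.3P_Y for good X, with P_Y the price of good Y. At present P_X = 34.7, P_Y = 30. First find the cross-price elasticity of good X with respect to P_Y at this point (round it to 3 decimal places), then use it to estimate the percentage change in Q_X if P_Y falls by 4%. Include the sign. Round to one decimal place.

0.9%

At P_X = 34.7, P_Y = 30: Q_X = 439.2.
∂Q_X/∂P_Y = -3.3.
ε = (∂Q_X/∂P_Y)(P_Y/Q_X) = -3.3000 × 30/439.2 ≈ -0.225.
%ΔQ_X ≈ ε × %ΔP_Y = -0.225 × (-4%) = 0.9%.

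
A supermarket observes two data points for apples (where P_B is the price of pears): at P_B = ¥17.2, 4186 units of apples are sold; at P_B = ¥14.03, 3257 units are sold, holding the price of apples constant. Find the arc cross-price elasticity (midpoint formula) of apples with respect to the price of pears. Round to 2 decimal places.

ΔQ_A = 3257 − 4186 = -929; ΔP_B = 14.03 − 17.2 = -3.17.
Midpoints: Q̄_A = 3721.5, P̄_B = 15.61.
ε = (ΔQ_A/Q̄_A)/(ΔP_B/P̄_B) = (-929/3721.5)/(-3.17/15.61) ≈ 1.23.
ε > 0: apples and pears are substitutes.

1.23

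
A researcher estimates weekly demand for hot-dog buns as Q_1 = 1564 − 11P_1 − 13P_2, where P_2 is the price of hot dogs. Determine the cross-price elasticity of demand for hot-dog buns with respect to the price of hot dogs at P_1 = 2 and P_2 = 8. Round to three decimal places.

-0.072

At P_1 = 2 and P_2 = 8: Q_1 = 1438.
∂Q_1/∂P_2 = -13.
ε = (∂Q_1/∂P_2)(P_2/Q_1) = -13 × (8/1438) ≈ -0.072.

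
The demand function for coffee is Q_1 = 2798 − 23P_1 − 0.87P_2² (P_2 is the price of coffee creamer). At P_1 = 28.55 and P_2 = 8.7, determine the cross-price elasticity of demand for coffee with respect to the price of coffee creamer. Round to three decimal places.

At P_1 = 28.55 and P_2 = 8.7: Q_1 = 2075.500.
∂Q_1/∂P_2 = -1.74P_2 = -1.74(8.7) = -15.1380.
ε = (∂Q_1/∂P_2)(P_2/Q_1) = -15.1380 × (8.7/2075.500) ≈ -0.063.
ε < 0: complements.

-0.063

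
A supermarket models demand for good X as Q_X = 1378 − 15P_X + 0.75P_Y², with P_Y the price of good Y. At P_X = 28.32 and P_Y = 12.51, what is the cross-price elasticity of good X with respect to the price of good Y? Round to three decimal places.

At P_X = 28.32 and P_Y = 12.51: Q_X = 1070.575.
∂Q_X/∂P_Y = 1.5P_Y = 1.5(12.51) = 18.7650.
ε = (∂Q_X/∂P_Y)(P_Y/Q_X) = 18.7650 × (12.51/1070.575) ≈ 0.219.
ε > 0: substitutes.

0.219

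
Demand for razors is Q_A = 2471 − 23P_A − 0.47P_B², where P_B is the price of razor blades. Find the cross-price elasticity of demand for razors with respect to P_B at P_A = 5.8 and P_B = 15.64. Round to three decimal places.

-0.103

At P_A = 5.8 and P_B = 15.64: Q_A = 2222.633.
∂Q_A/∂P_B = -0.94P_B = -0.94(15.64) = -14.7016.
ε = (∂Q_A/∂P_B)(P_B/Q_A) = -14.7016 × (15.64/2222.633) ≈ -0.103.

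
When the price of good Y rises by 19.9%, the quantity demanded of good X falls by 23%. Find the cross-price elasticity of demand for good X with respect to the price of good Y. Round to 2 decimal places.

-1.16

ε = (%ΔQ of good X) / (%ΔP of good Y) = (-23%) / (19.9%) ≈ -1.16.
Negative cross-price elasticity: complements.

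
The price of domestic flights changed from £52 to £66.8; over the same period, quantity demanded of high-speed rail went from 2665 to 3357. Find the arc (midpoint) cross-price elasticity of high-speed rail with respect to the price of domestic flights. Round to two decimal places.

ΔQ_A = 3357 − 2665 = 692; ΔP_B = 66.8 − 52 = 14.8.
Midpoints: Q̄_A = 3011.0, P̄_B = 59.40.
ε = (ΔQ_A/Q̄_A)/(ΔP_B/P̄_B) = (692/3011.0)/(14.8/59.40) ≈ 0.92.
ε > 0: high-speed rail and domestic flights are substitutes.

0.92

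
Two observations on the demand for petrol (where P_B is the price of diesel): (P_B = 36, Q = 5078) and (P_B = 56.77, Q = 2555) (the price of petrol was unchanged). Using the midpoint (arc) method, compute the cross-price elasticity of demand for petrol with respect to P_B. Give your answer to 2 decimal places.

ΔQ_A = 2555 − 5078 = -2523; ΔP_B = 56.77 − 36 = 20.77.
Midpoints: Q̄_A = 3816.5, P̄_B = 46.39.
ε = (ΔQ_A/Q̄_A)/(ΔP_B/P̄_B) = (-2523/3816.5)/(20.77/46.39) ≈ -1.48.

-1.48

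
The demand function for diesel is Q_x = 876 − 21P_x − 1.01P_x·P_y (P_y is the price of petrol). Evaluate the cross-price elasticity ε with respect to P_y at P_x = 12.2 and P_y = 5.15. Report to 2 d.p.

-0.11

At P_x = 12.2 and P_y = 5.15: Q_x = 556.342.
∂Q_x/∂P_y = -1.01P_x = -1.01(12.2) = -12.3220.
ε = (∂Q_x/∂P_y)(P_y/Q_x) = -12.3220 × (5.15/556.342) ≈ -0.11.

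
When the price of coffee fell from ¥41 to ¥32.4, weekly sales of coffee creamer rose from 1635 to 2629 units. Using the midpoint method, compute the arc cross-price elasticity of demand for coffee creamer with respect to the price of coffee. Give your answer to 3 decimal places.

ΔQ_A = 2629 − 1635 = 994; ΔP_B = 32.4 − 41 = -8.6.
Midpoints: Q̄_A = 2132.0, P̄_B = 36.70.
ε = (ΔQ_A/Q̄_A)/(ΔP_B/P̄_B) = (994/2132.0)/(-8.6/36.70) ≈ -1.990.
ε < 0: coffee creamer and coffee are complements.

-1.990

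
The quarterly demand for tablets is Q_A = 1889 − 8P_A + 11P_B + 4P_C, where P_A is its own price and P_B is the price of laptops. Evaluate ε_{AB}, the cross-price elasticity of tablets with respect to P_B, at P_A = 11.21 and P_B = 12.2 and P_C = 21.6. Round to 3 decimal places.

At P_A = 11.21 and P_B = 12.2 and P_C = 21.6: Q_A = 2019.92.
∂Q_A/∂P_B = 11.
ε = (∂Q_A/∂P_B)(P_B/Q_A) = 11 × (12.2/2019.92) ≈ 0.066.

0.066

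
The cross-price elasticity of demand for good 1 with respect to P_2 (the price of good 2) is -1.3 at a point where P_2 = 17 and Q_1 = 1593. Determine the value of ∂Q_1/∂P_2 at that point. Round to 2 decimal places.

-121.82

ε = (∂Q_1/∂P_2)·(P_2/Q_1) ⇒ ∂Q_1/∂P_2 = ε·Q_1/P_2 = -1.3 × 1593/17 ≈ -121.82.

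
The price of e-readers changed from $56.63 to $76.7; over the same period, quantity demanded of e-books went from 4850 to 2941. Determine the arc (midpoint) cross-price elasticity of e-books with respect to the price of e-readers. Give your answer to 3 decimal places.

ΔQ_A = 2941 − 4850 = -1909; ΔP_B = 76.7 − 56.63 = 20.07.
Midpoints: Q̄_A = 3895.5, P̄_B = 66.67.
ε = (ΔQ_A/Q̄_A)/(ΔP_B/P̄_B) = (-1909/3895.5)/(20.07/66.67) ≈ -1.628.
ε < 0: e-books and e-readers are complements.

-1.628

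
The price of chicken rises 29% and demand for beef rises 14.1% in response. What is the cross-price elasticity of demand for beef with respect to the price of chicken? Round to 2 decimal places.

ε = (%ΔQ of beef) / (%ΔP of chicken) = (14.1%) / (29%) ≈ 0.49.

0.49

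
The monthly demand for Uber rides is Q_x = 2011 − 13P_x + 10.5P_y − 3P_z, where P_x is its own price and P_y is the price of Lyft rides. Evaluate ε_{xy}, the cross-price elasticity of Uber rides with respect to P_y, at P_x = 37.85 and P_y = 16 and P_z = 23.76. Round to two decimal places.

At P_x = 37.85 and P_y = 16 and P_z = 23.76: Q_x = 1615.67.
∂Q_x/∂P_y = 10.5.
ε = (∂Q_x/∂P_y)(P_y/Q_x) = 10.5 × (16/1615.67) ≈ 0.10.

0.10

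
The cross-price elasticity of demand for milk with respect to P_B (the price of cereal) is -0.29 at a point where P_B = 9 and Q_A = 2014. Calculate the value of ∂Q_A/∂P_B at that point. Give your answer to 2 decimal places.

-64.90

ε = (∂Q_A/∂P_B)·(P_B/Q_A) ⇒ ∂Q_A/∂P_B = ε·Q_A/P_B = -0.29 × 2014/9 ≈ -64.90.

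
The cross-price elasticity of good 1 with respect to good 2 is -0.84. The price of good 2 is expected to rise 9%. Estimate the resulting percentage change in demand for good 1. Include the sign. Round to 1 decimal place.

%ΔQ ≈ ε × %ΔP of good 2 = -0.84 × (9%) = -7.6%.

-7.6%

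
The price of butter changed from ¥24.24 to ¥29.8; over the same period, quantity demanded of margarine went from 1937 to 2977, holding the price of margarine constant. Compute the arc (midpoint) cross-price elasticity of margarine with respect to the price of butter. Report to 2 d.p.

ΔQ_A = 2977 − 1937 = 1040; ΔP_B = 29.8 − 24.24 = 5.56.
Midpoints: Q̄_A = 2457.0, P̄_B = 27.02.
ε = (ΔQ_A/Q̄_A)/(ΔP_B/P̄_B) = (1040/2457.0)/(5.56/27.02) ≈ 2.06.

2.06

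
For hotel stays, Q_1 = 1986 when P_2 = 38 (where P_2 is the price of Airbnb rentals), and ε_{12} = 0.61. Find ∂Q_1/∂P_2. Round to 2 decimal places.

31.88

ε = (∂Q_1/∂P_2)·(P_2/Q_1) ⇒ ∂Q_1/∂P_2 = ε·Q_1/P_2 = 0.61 × 1986/38 ≈ 31.88.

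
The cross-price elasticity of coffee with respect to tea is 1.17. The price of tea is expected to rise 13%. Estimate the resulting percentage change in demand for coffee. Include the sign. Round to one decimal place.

15.2%

%ΔQ ≈ ε × %ΔP of tea = 1.17 × (13%) = 15.2%.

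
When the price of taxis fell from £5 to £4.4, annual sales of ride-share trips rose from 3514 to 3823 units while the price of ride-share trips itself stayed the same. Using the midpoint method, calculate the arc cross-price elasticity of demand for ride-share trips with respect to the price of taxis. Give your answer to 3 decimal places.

ΔQ_A = 3823 − 3514 = 309; ΔP_B = 4.4 − 5 = -0.6.
Midpoints: Q̄_A = 3668.5, P̄_B = 4.70.
ε = (ΔQ_A/Q̄_A)/(ΔP_B/P̄_B) = (309/3668.5)/(-0.6/4.70) ≈ -0.660.

-0.660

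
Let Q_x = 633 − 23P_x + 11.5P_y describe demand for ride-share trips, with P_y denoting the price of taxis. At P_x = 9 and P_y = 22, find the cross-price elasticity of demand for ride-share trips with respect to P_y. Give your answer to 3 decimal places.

At P_x = 9 and P_y = 22: Q_x = 679.
∂Q_x/∂P_y = 11.5.
ε = (∂Q_x/∂P_y)(P_y/Q_x) = 11.5 × (22/679) ≈ 0.373.
Since ε > 0, ride-share trips and taxis are substitutes.

0.373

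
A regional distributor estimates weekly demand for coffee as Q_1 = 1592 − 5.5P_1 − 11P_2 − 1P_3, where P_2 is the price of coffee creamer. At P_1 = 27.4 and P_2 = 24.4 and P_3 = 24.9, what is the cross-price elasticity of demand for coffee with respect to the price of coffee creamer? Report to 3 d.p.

At P_1 = 27.4 and P_2 = 24.4 and P_3 = 24.9: Q_1 = 1148.
∂Q_1/∂P_2 = -11.
ε = (∂Q_1/∂P_2)(P_2/Q_1) = -11 × (24.4/1148) ≈ -0.234.

-0.234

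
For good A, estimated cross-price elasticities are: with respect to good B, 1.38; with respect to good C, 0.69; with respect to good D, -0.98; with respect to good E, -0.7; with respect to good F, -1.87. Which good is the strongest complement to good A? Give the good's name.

good F

Complements have ε < 0. The most negative value is -1.87 (good F).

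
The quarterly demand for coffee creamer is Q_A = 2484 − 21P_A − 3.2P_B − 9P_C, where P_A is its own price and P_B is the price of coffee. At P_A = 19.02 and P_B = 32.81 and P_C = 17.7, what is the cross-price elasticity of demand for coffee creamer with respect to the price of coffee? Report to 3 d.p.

At P_A = 19.02 and P_B = 32.81 and P_C = 17.7: Q_A = 1820.288.
∂Q_A/∂P_B = -3.2.
ε = (∂Q_A/∂P_B)(P_B/Q_A) = -3.2 × (32.81/1820.288) ≈ -0.058.

-0.058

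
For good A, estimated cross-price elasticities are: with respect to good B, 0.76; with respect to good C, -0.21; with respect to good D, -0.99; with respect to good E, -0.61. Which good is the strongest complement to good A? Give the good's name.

Complements have ε < 0. The most negative value is -0.99 (good D).

good D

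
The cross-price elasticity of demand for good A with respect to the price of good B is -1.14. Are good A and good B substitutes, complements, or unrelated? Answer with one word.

complements

ε = -1.14 < 0, so a higher price of good B lowers demand for good A: complements.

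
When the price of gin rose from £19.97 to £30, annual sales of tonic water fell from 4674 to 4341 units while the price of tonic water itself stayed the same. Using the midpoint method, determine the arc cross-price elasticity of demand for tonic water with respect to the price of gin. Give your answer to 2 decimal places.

ΔQ_A = 4341 − 4674 = -333; ΔP_B = 30 − 19.97 = 10.03.
Midpoints: Q̄_A = 4507.5, P̄_B = 24.98.
ε = (ΔQ_A/Q̄_A)/(ΔP_B/P̄_B) = (-333/4507.5)/(10.03/24.98) ≈ -0.18.
ε < 0: tonic water and gin are complements.

-0.18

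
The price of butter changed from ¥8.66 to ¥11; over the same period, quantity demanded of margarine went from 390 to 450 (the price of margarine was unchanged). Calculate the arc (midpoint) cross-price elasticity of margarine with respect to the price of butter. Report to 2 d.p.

0.60

ΔQ_A = 450 − 390 = 60; ΔP_B = 11 − 8.66 = 2.34.
Midpoints: Q̄_A = 420.0, P̄_B = 9.83.
ε = (ΔQ_A/Q̄_A)/(ΔP_B/P̄_B) = (60/420.0)/(2.34/9.83) ≈ 0.60.
ε > 0: margarine and butter are substitutes.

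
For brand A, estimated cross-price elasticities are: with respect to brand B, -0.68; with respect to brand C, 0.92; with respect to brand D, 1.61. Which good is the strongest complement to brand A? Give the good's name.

Complements have ε < 0. The most negative value is -0.68 (brand B).

brand B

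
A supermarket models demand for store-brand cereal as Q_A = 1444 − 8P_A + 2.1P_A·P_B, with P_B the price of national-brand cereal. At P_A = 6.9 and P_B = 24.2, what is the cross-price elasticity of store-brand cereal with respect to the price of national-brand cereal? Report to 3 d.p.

0.202

At P_A = 6.9 and P_B = 24.2: Q_A = 1739.458.
∂Q_A/∂P_B = 2.1P_A = 2.1(6.9) = 14.4900.
ε = (∂Q_A/∂P_B)(P_B/Q_A) = 14.4900 × (24.2/1739.458) ≈ 0.202.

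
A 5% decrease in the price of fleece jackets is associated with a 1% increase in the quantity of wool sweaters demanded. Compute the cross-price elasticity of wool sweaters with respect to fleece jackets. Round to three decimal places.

-0.200

ε = (%ΔQ of wool sweaters) / (%ΔP of fleece jackets) = (1%) / (-5%) ≈ -0.200.
Negative cross-price elasticity: complements.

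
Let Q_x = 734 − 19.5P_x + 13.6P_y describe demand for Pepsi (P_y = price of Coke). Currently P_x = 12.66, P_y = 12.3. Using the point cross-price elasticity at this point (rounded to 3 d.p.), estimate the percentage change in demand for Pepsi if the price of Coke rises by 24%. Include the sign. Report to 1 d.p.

At P_x = 12.66, P_y = 12.3: Q_x = 654.41.
∂Q_x/∂P_y = 13.6.
ε = (∂Q_x/∂P_y)(P_y/Q_x) = 13.6000 × 12.3/654.41 ≈ 0.256.
%ΔQ_x ≈ ε × %ΔP_y = 0.256 × (24%) = 6.1%.

6.1%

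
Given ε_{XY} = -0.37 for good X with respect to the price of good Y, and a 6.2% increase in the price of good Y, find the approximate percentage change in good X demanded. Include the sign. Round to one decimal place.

-2.3%

%ΔQ ≈ ε × %ΔP of good Y = -0.37 × (6.2%) = -2.3%.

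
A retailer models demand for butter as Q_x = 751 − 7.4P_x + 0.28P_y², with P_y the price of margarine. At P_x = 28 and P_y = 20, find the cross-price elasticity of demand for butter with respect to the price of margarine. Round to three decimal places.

0.342

At P_x = 28 and P_y = 20: Q_x = 655.8.
∂Q_x/∂P_y = 0.56P_y = 0.56(20) = 11.2000.
ε = (∂Q_x/∂P_y)(P_y/Q_x) = 11.2000 × (20/655.8) ≈ 0.342.
ε > 0: substitutes.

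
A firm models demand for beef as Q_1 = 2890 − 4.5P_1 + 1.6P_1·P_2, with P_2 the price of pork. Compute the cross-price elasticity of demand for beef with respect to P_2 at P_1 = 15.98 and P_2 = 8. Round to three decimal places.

At P_1 = 15.98 and P_2 = 8: Q_1 = 3022.634.
∂Q_1/∂P_2 = 1.6P_1 = 1.6(15.98) = 25.5680.
ε = (∂Q_1/∂P_2)(P_2/Q_1) = 25.5680 × (8/3022.634) ≈ 0.068.

0.068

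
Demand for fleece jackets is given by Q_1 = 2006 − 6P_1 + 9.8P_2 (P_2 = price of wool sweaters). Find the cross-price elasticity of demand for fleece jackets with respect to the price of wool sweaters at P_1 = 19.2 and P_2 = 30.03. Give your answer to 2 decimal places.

At P_1 = 19.2 and P_2 = 30.03: Q_1 = 2185.094.
∂Q_1/∂P_2 = 9.8.
ε = (∂Q_1/∂P_2)(P_2/Q_1) = 9.8 × (30.03/2185.094) ≈ 0.13.

0.13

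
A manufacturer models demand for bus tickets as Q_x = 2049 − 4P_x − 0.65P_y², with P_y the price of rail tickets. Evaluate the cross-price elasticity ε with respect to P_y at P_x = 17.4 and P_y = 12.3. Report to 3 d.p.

-0.105

At P_x = 17.4 and P_y = 12.3: Q_x = 1881.062.
∂Q_x/∂P_y = -1.3P_y = -1.3(12.3) = -15.9900.
ε = (∂Q_x/∂P_y)(P_y/Q_x) = -15.9900 × (12.3/1881.062) ≈ -0.105.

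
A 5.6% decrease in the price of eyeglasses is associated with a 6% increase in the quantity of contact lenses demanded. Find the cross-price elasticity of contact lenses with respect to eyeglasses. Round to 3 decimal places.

ε = (%ΔQ of contact lenses) / (%ΔP of eyeglasses) = (6%) / (-5.6%) ≈ -1.071.
Negative cross-price elasticity: complements.

-1.071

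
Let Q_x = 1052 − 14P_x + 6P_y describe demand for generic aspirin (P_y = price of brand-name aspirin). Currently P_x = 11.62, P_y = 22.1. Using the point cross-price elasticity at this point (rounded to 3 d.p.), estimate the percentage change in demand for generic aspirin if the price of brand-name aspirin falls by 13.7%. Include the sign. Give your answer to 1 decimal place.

-1.8%

At P_x = 11.62, P_y = 22.1: Q_x = 1021.92.
∂Q_x/∂P_y = 6.
ε = (∂Q_x/∂P_y)(P_y/Q_x) = 6.0000 × 22.1/1021.92 ≈ 0.130.
%ΔQ_x ≈ ε × %ΔP_y = 0.130 × (-13.7%) = -1.8%.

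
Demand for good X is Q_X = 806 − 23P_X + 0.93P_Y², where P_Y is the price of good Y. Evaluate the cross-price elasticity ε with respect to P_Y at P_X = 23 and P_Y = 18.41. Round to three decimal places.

At P_X = 23 and P_Y = 18.41: Q_X = 592.203.
∂Q_X/∂P_Y = 1.86P_Y = 1.86(18.41) = 34.2426.
ε = (∂Q_X/∂P_Y)(P_Y/Q_X) = 34.2426 × (18.41/592.203) ≈ 1.065.

1.065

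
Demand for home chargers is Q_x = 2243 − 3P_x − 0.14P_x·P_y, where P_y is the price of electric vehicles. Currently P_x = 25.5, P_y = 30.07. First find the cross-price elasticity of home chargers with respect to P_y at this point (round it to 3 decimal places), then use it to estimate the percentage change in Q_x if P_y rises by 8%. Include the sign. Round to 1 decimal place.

-0.4%

At P_x = 25.5, P_y = 30.07: Q_x = 2059.150.
∂Q_x/∂P_y = -0.14P_x = -3.5700.
ε = (∂Q_x/∂P_y)(P_y/Q_x) = -3.5700 × 30.07/2059.150 ≈ -0.052.
%ΔQ_x ≈ ε × %ΔP_y = -0.052 × (8%) = -0.4%.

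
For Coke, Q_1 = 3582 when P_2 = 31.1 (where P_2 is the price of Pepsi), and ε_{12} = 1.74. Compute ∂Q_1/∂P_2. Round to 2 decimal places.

ε = (∂Q_1/∂P_2)·(P_2/Q_1) ⇒ ∂Q_1/∂P_2 = ε·Q_1/P_2 = 1.74 × 3582/31.1 ≈ 200.41.

200.41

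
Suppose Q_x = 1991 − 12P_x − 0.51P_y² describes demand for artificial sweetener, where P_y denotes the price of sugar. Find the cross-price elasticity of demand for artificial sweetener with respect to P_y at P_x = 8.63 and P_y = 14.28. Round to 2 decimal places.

At P_x = 8.63 and P_y = 14.28: Q_x = 1783.442.
∂Q_x/∂P_y = -1.02P_y = -1.02(14.28) = -14.5656.
ε = (∂Q_x/∂P_y)(P_y/Q_x) = -14.5656 × (14.28/1783.442) ≈ -0.12.

-0.12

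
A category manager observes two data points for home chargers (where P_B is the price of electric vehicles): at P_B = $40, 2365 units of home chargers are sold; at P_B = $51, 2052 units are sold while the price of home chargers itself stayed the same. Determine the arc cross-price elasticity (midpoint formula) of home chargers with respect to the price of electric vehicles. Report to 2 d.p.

ΔQ_A = 2052 − 2365 = -313; ΔP_B = 51 − 40 = 11.
Midpoints: Q̄_A = 2208.5, P̄_B = 45.50.
ε = (ΔQ_A/Q̄_A)/(ΔP_B/P̄_B) = (-313/2208.5)/(11/45.50) ≈ -0.59.
ε < 0: home chargers and electric vehicles are complements.

-0.59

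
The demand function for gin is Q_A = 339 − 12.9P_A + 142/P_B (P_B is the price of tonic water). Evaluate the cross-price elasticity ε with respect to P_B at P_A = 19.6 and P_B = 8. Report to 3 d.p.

At P_A = 19.6 and P_B = 8: Q_A = 103.91.
∂Q_A/∂P_B = −142/P_B² = -2.2188.
ε = (∂Q_A/∂P_B)(P_B/Q_A) = -2.2188 × (8/103.91) ≈ -0.171.

-0.171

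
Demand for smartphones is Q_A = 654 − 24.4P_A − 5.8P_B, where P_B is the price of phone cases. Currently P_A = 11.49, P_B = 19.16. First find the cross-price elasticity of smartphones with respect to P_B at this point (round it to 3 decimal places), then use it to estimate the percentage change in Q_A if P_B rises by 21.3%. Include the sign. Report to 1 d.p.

-9.0%

At P_A = 11.49, P_B = 19.16: Q_A = 262.516.
∂Q_A/∂P_B = -5.8.
ε = (∂Q_A/∂P_B)(P_B/Q_A) = -5.8000 × 19.16/262.516 ≈ -0.423.
%ΔQ_A ≈ ε × %ΔP_B = -0.423 × (21.3%) = -9.0%.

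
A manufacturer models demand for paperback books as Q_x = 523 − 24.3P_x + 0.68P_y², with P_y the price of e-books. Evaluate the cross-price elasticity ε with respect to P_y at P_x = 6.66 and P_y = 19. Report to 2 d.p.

0.81

At P_x = 6.66 and P_y = 19: Q_x = 606.642.
∂Q_x/∂P_y = 1.36P_y = 1.36(19) = 25.8400.
ε = (∂Q_x/∂P_y)(P_y/Q_x) = 25.8400 × (19/606.642) ≈ 0.81.
ε > 0: substitutes.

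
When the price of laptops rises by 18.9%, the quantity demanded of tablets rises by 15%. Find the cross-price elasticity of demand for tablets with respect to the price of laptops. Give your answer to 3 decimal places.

ε = (%ΔQ of tablets) / (%ΔP of laptops) = (15%) / (18.9%) ≈ 0.794.
Positive cross-price elasticity: substitutes.

0.794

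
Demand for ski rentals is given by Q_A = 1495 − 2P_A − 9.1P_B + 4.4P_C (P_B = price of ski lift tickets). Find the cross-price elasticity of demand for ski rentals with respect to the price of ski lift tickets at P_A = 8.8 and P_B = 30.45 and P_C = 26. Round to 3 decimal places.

-0.211

At P_A = 8.8 and P_B = 30.45 and P_C = 26: Q_A = 1314.705.
∂Q_A/∂P_B = -9.1.
ε = (∂Q_A/∂P_B)(P_B/Q_A) = -9.1 × (30.45/1314.705) ≈ -0.211.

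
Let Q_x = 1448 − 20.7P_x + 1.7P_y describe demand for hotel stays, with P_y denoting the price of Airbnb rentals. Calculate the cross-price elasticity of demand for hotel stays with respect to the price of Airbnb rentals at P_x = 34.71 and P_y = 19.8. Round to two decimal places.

0.04

At P_x = 34.71 and P_y = 19.8: Q_x = 763.163.
∂Q_x/∂P_y = 1.7.
ε = (∂Q_x/∂P_y)(P_y/Q_x) = 1.7 × (19.8/763.163) ≈ 0.04.
Since ε > 0, hotel stays and Airbnb rentals are substitutes.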